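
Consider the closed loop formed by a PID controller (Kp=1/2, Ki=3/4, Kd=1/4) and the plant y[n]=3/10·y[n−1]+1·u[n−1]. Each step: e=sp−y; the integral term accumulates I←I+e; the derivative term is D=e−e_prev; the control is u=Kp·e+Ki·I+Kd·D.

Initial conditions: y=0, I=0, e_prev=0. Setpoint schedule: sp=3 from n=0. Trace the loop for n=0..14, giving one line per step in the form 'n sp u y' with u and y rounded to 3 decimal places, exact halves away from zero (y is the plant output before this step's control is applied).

0 3 4.500 0.000
1 3 -0.750 4.500
2 3 5.100 0.600
3 3 -1.095 5.280
4 3 5.552 0.489
5 3 -1.577 5.698
6 3 6.050 0.133
7 3 -2.127 6.090
8 3 6.630 -0.300
9 3 -2.752 6.540
10 3 7.298 -0.790
11 3 -3.468 7.061
12 3 8.065 -1.350
13 3 -4.290 7.660
14 3 8.946 -1.992

(exact arithmetic carried between steps; '≈' marks a value shown rounded to 6 d.p. or computed from one; I and e_prev carry over from the previous line; the table rounds u and y to 3 d.p., halves away from zero)
n=0: y=0, sp=3, e=sp−y=3; I=3, D=e−e_prev=3; u=1/2·3+3/4·3+1/4·3=4.5; next y=3/10·0+1·4.5=4.5
n=1: y=4.5, sp=3, e=sp−y=-1.5; I=1.5, D=e−e_prev=-4.5; u=1/2·(-1.5)+3/4·1.5+1/4·(-4.5)=-0.75; next y=3/10·4.5+1·(-0.75)=0.6
n=2: y=0.6, sp=3, e=sp−y=2.4; I=3.9, D=e−e_prev=3.9; u=1/2·2.4+3/4·3.9+1/4·3.9=5.1; next y=3/10·0.6+1·5.1=5.28
n=3: y=5.28, sp=3, e=sp−y=-2.28; I=1.62, D=e−e_prev=-4.68; u=1/2·(-2.28)+3/4·1.62+1/4·(-4.68)=-1.095; next y=3/10·5.28+1·(-1.095)=0.489
n=4: y=0.489, sp=3, e=sp−y=2.511; I=4.131, D=e−e_prev=4.791; u=1/2·2.511+3/4·4.131+1/4·4.791=5.5515; next y=3/10·0.489+1·5.5515=5.6982
n=5: y=5.6982, sp=3, e=sp−y=-2.6982; I=1.4328, D=e−e_prev=-5.2092; u=1/2·(-2.6982)+3/4·1.4328+1/4·(-5.2092)=-1.5768; next y=3/10·5.6982+1·(-1.5768)=0.13266
n=6: y=0.13266, sp=3, e=sp−y=2.86734; I=4.30014, D=e−e_prev=5.56554; u=1/2·2.86734+3/4·4.30014+1/4·5.56554=6.05016; next y=3/10·0.13266+1·6.05016=6.089958
n=7: y=6.089958, sp=3, e=sp−y=-3.089958; I=1.210182, D=e−e_prev=-5.957298; u=1/2·(-3.089958)+3/4·1.210182+1/4·(-5.957298)=-2.126667; next y=3/10·6.089958+1·(-2.126667)≈-0.299680
n=8: y≈-0.299680, sp=3, e=sp−y≈3.299680; I≈4.509862, D=e−e_prev≈6.389638; u=1/2·3.299680+3/4·4.509862+1/4·6.389638≈6.629645; next y=3/10·(-0.299680)+1·6.629645≈6.539742
n=9: y≈6.539742, sp=3, e=sp−y≈-3.539742; I≈0.970120, D=e−e_prev≈-6.839421; u=1/2·(-3.539742)+3/4·0.970120+1/4·(-6.839421)≈-2.752136; next y=3/10·6.539742+1·(-2.752136)≈-0.790214
n=10: y≈-0.790214, sp=3, e=sp−y≈3.790214; I≈4.760334, D=e−e_prev≈7.329955; u=1/2·3.790214+3/4·4.760334+1/4·7.329955≈7.297846; next y=3/10·(-0.790214)+1·7.297846≈7.060782
n=11: y≈7.060782, sp=3, e=sp−y≈-4.060782; I≈0.699552, D=e−e_prev≈-7.850995; u=1/2·(-4.060782)+3/4·0.699552+1/4·(-7.850995)≈-3.468476; next y=3/10·7.060782+1·(-3.468476)≈-1.350241
n=12: y≈-1.350241, sp=3, e=sp−y≈4.350241; I≈5.049793, D=e−e_prev≈8.411023; u=1/2·4.350241+3/4·5.049793+1/4·8.411023≈8.065221; next y=3/10·(-1.350241)+1·8.065221≈7.660149
n=13: y≈7.660149, sp=3, e=sp−y≈-4.660149; I≈0.389644, D=e−e_prev≈-9.010390; u=1/2·(-4.660149)+3/4·0.389644+1/4·(-9.010390)≈-4.290439; next y=3/10·7.660149+1·(-4.290439)≈-1.992394
n=14: y≈-1.992394, sp=3, e=sp−y≈4.992394; I≈5.382038, D=e−e_prev≈9.652543; u=1/2·4.992394+3/4·5.382038+1/4·9.652543≈8.945861; next y=3/10·(-1.992394)+1·8.945861≈8.348143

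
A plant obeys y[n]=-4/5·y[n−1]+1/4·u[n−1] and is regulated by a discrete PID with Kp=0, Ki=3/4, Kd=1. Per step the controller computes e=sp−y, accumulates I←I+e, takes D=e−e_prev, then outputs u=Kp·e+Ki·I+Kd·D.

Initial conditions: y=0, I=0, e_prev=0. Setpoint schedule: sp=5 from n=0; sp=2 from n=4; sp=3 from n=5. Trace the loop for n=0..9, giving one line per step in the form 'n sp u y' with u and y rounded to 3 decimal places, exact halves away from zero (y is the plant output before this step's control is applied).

0 5 8.750 0.000
1 5 3.672 2.188
2 5 13.253 -0.832
3 5 6.188 3.979
4 2 16.341 -1.636
5 3 5.901 5.394
6 3 24.545 -2.840
7 3 1.006 8.408
8 3 34.244 -6.475
9 3 -8.911 13.741

(exact arithmetic carried between steps; '≈' marks a value shown rounded to 6 d.p. or computed from one; I and e_prev carry over from the previous line; the table rounds u and y to 3 d.p., halves away from zero)
n=0: y=0, sp=5, e=sp−y=5; I=5, D=e−e_prev=5; u=0·5+3/4·5+1·5=8.75; next y=-4/5·0+1/4·8.75=2.1875
n=1: y=2.1875, sp=5, e=sp−y=2.8125; I=7.8125, D=e−e_prev=-2.1875; u=0·2.8125+3/4·7.8125+1·(-2.1875)=3.671875; next y=-4/5·2.1875+1/4·3.671875≈-0.832031
n=2: y≈-0.832031, sp=5, e=sp−y≈5.832031; I≈13.644531, D=e−e_prev≈3.019531; u=0·5.832031+3/4·13.644531+1·3.019531≈13.252930; next y=-4/5·(-0.832031)+1/4·13.252930≈3.978857
n=3: y≈3.978857, sp=5, e=sp−y≈1.021143; I≈14.665674, D=e−e_prev≈-4.810889; u=0·1.021143+3/4·14.665674+1·(-4.810889)≈6.188367; next y=-4/5·3.978857+1/4·6.188367≈-1.635994
n=4: y≈-1.635994, sp=2, e=sp−y≈3.635994; I≈18.301668, D=e−e_prev≈2.614852; u=0·3.635994+3/4·18.301668+1·2.614852≈16.341103; next y=-4/5·(-1.635994)+1/4·16.341103≈5.394071
n=5: y≈5.394071, sp=3, e=sp−y≈-2.394071; I≈15.907597, D=e−e_prev≈-6.030065; u=0·(-2.394071)+3/4·15.907597+1·(-6.030065)≈5.900632; next y=-4/5·5.394071+1/4·5.900632≈-2.840099
n=6: y≈-2.840099, sp=3, e=sp−y≈5.840099; I≈21.747696, D=e−e_prev≈8.234170; u=0·5.840099+3/4·21.747696+1·8.234170≈24.544942; next y=-4/5·(-2.840099)+1/4·24.544942≈8.408314
n=7: y≈8.408314, sp=3, e=sp−y≈-5.408314; I≈16.339381, D=e−e_prev≈-11.248413; u=0·(-5.408314)+3/4·16.339381+1·(-11.248413)≈1.006123; next y=-4/5·8.408314+1/4·1.006123≈-6.475121
n=8: y≈-6.475121, sp=3, e=sp−y≈9.475121; I≈25.814502, D=e−e_prev≈14.883435; u=0·9.475121+3/4·25.814502+1·14.883435≈34.244312; next y=-4/5·(-6.475121)+1/4·34.244312≈13.741175
n=9: y≈13.741175, sp=3, e=sp−y≈-10.741175; I≈15.073328, D=e−e_prev≈-20.216296; u=0·(-10.741175)+3/4·15.073328+1·(-20.216296)≈-8.911300; next y=-4/5·13.741175+1/4·(-8.911300)≈-13.220765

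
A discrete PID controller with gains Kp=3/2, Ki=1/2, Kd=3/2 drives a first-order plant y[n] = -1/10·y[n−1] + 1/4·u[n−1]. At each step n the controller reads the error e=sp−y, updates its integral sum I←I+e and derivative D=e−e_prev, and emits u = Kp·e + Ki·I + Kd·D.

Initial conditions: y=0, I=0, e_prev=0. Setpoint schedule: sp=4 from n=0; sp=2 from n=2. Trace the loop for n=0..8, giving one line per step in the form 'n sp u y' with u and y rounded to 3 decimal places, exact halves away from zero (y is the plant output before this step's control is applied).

0 4 14.000 0.000
1 4 -2.250 3.500
2 2 11.694 -0.913
3 2 -4.214 3.015
4 2 16.463 -1.355
5 2 -8.036 4.251
6 2 22.647 -2.434
7 2 -14.351 5.905
8 2 31.497 -4.178

(exact arithmetic carried between steps; '≈' marks a value shown rounded to 6 d.p. or computed from one; I and e_prev carry over from the previous line; the table rounds u and y to 3 d.p., halves away from zero)
n=0: y=0, sp=4, e=sp−y=4; I=4, D=e−e_prev=4; u=3/2·4+1/2·4+3/2·4=14; next y=-1/10·0+1/4·14=3.5
n=1: y=3.5, sp=4, e=sp−y=0.5; I=4.5, D=e−e_prev=-3.5; u=3/2·0.5+1/2·4.5+3/2·(-3.5)=-2.25; next y=-1/10·3.5+1/4·(-2.25)=-0.9125
n=2: y=-0.9125, sp=2, e=sp−y=2.9125; I=7.4125, D=e−e_prev=2.4125; u=3/2·2.9125+1/2·7.4125+3/2·2.4125=11.69375; next y=-1/10·(-0.9125)+1/4·11.69375≈3.014688
n=3: y≈3.014688, sp=2, e=sp−y≈-1.014688; I≈6.397813, D=e−e_prev≈-3.927188; u=3/2·(-1.014688)+1/2·6.397813+3/2·(-3.927188)≈-4.213906; next y=-1/10·3.014688+1/4·(-4.213906)≈-1.354945
n=4: y≈-1.354945, sp=2, e=sp−y≈3.354945; I≈9.752758, D=e−e_prev≈4.369633; u=3/2·3.354945+1/2·9.752758+3/2·4.369633≈16.463246; next y=-1/10·(-1.354945)+1/4·16.463246≈4.251306
n=5: y≈4.251306, sp=2, e=sp−y≈-2.251306; I≈7.501452, D=e−e_prev≈-5.606251; u=3/2·(-2.251306)+1/2·7.501452+3/2·(-5.606251)≈-8.035610; next y=-1/10·4.251306+1/4·(-8.035610)≈-2.434033
n=6: y≈-2.434033, sp=2, e=sp−y≈4.434033; I≈11.935485, D=e−e_prev≈6.685339; u=3/2·4.434033+1/2·11.935485+3/2·6.685339≈22.646801; next y=-1/10·(-2.434033)+1/4·22.646801≈5.905104
n=7: y≈5.905104, sp=2, e=sp−y≈-3.905104; I≈8.030381, D=e−e_prev≈-8.339137; u=3/2·(-3.905104)+1/2·8.030381+3/2·(-8.339137)≈-14.351170; next y=-1/10·5.905104+1/4·(-14.351170)≈-4.178303
n=8: y≈-4.178303, sp=2, e=sp−y≈6.178303; I≈14.208684, D=e−e_prev≈10.083406; u=3/2·6.178303+1/2·14.208684+3/2·10.083406≈31.496906; next y=-1/10·(-4.178303)+1/4·31.496906≈8.292057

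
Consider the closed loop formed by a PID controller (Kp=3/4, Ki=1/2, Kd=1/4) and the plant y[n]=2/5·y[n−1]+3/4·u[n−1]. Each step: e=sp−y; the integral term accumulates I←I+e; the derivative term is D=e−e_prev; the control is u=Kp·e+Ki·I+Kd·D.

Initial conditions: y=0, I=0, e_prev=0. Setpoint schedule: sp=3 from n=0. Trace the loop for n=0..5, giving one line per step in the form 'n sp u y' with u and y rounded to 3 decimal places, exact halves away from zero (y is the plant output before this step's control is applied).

0 3 4.500 0.000
1 3 0.188 3.375
2 3 3.670 1.491
3 3 1.166 3.349
4 3 3.158 2.214
5 3 1.707 3.255

(exact arithmetic carried between steps; '≈' marks a value shown rounded to 6 d.p. or computed from one; I and e_prev carry over from the previous line; the table rounds u and y to 3 d.p., halves away from zero)
n=0: y=0, sp=3, e=sp−y=3; I=3, D=e−e_prev=3; u=3/4·3+1/2·3+1/4·3=4.5; next y=2/5·0+3/4·4.5=3.375
n=1: y=3.375, sp=3, e=sp−y=-0.375; I=2.625, D=e−e_prev=-3.375; u=3/4·(-0.375)+1/2·2.625+1/4·(-3.375)=0.1875; next y=2/5·3.375+3/4·0.1875=1.490625
n=2: y=1.490625, sp=3, e=sp−y=1.509375; I=4.134375, D=e−e_prev=1.884375; u=3/4·1.509375+1/2·4.134375+1/4·1.884375≈3.670313; next y=2/5·1.490625+3/4·3.670313≈3.348984
n=3: y≈3.348984, sp=3, e=sp−y≈-0.348984; I≈3.785391, D=e−e_prev≈-1.858359; u=3/4·(-0.348984)+1/2·3.785391+1/4·(-1.858359)≈1.166367; next y=2/5·3.348984+3/4·1.166367≈2.214369
n=4: y≈2.214369, sp=3, e=sp−y≈0.785631; I≈4.571021, D=e−e_prev≈1.134615; u=3/4·0.785631+1/2·4.571021+1/4·1.134615≈3.158388; next y=2/5·2.214369+3/4·3.158388≈3.254538
n=5: y≈3.254538, sp=3, e=sp−y≈-0.254538; I≈4.316483, D=e−e_prev≈-1.040169; u=3/4·(-0.254538)+1/2·4.316483+1/4·(-1.040169)≈1.707295; next y=2/5·3.254538+3/4·1.707295≈2.582287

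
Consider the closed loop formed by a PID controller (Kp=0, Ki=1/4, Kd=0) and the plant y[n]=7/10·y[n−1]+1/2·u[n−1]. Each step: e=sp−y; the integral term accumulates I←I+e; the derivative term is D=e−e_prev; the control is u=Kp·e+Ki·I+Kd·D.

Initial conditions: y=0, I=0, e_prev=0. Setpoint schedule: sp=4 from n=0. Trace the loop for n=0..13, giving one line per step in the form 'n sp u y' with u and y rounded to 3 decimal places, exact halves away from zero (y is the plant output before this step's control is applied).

0 4 1.000 0.000
1 4 1.875 0.500
2 4 2.553 1.288
3 4 3.009 2.178
4 4 3.251 3.029
5 4 3.315 3.746
6 4 3.245 4.280
7 4 3.091 4.618
8 4 2.896 4.778
9 4 2.698 4.793
10 4 2.522 4.704
11 4 2.384 4.554
12 4 2.289 4.379
13 4 2.236 4.210

(exact arithmetic carried between steps; '≈' marks a value shown rounded to 6 d.p. or computed from one; I and e_prev carry over from the previous line; the table rounds u and y to 3 d.p., halves away from zero)
n=0: y=0, sp=4, e=sp−y=4; I=4, D=e−e_prev=4; u=0·4+1/4·4+0·4=1; next y=7/10·0+1/2·1=0.5
n=1: y=0.5, sp=4, e=sp−y=3.5; I=7.5, D=e−e_prev=-0.5; u=0·3.5+1/4·7.5+0·(-0.5)=1.875; next y=7/10·0.5+1/2·1.875=1.2875
n=2: y=1.2875, sp=4, e=sp−y=2.7125; I=10.2125, D=e−e_prev=-0.7875; u=0·2.7125+1/4·10.2125+0·(-0.7875)=2.553125; next y=7/10·1.2875+1/2·2.553125≈2.177813
n=3: y≈2.177813, sp=4, e=sp−y≈1.822188; I≈12.034688, D=e−e_prev≈-0.890313; u=0·1.822188+1/4·12.034688+0·(-0.890313)≈3.008672; next y=7/10·2.177813+1/2·3.008672≈3.028805
n=4: y≈3.028805, sp=4, e=sp−y≈0.971195; I≈13.005883, D=e−e_prev≈-0.850992; u=0·0.971195+1/4·13.005883+0·(-0.850992)≈3.251471; next y=7/10·3.028805+1/2·3.251471≈3.745899
n=5: y≈3.745899, sp=4, e=sp−y≈0.254101; I≈13.259984, D=e−e_prev≈-0.717094; u=0·0.254101+1/4·13.259984+0·(-0.717094)≈3.314996; next y=7/10·3.745899+1/2·3.314996≈4.279627
n=6: y≈4.279627, sp=4, e=sp−y≈-0.279627; I≈12.980357, D=e−e_prev≈-0.533728; u=0·(-0.279627)+1/4·12.980357+0·(-0.533728)≈3.245089; next y=7/10·4.279627+1/2·3.245089≈4.618284
n=7: y≈4.618284, sp=4, e=sp−y≈-0.618284; I≈12.362074, D=e−e_prev≈-0.338657; u=0·(-0.618284)+1/4·12.362074+0·(-0.338657)≈3.090518; next y=7/10·4.618284+1/2·3.090518≈4.778058
n=8: y≈4.778058, sp=4, e=sp−y≈-0.778058; I≈11.584016, D=e−e_prev≈-0.159774; u=0·(-0.778058)+1/4·11.584016+0·(-0.159774)≈2.896004; next y=7/10·4.778058+1/2·2.896004≈4.792642
n=9: y≈4.792642, sp=4, e=sp−y≈-0.792642; I≈10.791373, D=e−e_prev≈-0.014585; u=0·(-0.792642)+1/4·10.791373+0·(-0.014585)≈2.697843; next y=7/10·4.792642+1/2·2.697843≈4.703771
n=10: y≈4.703771, sp=4, e=sp−y≈-0.703771; I≈10.087602, D=e−e_prev≈0.088871; u=0·(-0.703771)+1/4·10.087602+0·0.088871≈2.521901; next y=7/10·4.703771+1/2·2.521901≈4.553590
n=11: y≈4.553590, sp=4, e=sp−y≈-0.553590; I≈9.534012, D=e−e_prev≈0.150181; u=0·(-0.553590)+1/4·9.534012+0·0.150181≈2.383503; next y=7/10·4.553590+1/2·2.383503≈4.379265
n=12: y≈4.379265, sp=4, e=sp−y≈-0.379265; I≈9.154747, D=e−e_prev≈0.174326; u=0·(-0.379265)+1/4·9.154747+0·0.174326≈2.288687; next y=7/10·4.379265+1/2·2.288687≈4.209829
n=13: y≈4.209829, sp=4, e=sp−y≈-0.209829; I≈8.944919, D=e−e_prev≈0.169436; u=0·(-0.209829)+1/4·8.944919+0·0.169436≈2.236230; next y=7/10·4.209829+1/2·2.236230≈4.064995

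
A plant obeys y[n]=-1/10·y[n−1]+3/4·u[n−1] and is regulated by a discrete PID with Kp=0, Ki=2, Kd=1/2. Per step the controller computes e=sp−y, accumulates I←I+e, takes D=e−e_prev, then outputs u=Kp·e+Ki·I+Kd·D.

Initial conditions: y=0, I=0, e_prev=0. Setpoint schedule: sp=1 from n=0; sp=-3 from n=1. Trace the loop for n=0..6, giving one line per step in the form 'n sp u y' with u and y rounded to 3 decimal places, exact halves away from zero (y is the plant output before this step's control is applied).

(exact arithmetic carried between steps; '≈' marks a value shown rounded to 6 d.p. or computed from one; I and e_prev carry over from the previous line; the table rounds u and y to 3 d.p., halves away from zero)
n=0: y=0, sp=1, e=sp−y=1; I=1, D=e−e_prev=1; u=0·1+2·1+1/2·1=2.5; next y=-1/10·0+3/4·2.5=1.875
n=1: y=1.875, sp=-3, e=sp−y=-4.875; I=-3.875, D=e−e_prev=-5.875; u=0·(-4.875)+2·(-3.875)+1/2·(-5.875)=-10.6875; next y=-1/10·1.875+3/4·(-10.6875)=-8.203125
n=2: y=-8.203125, sp=-3, e=sp−y=5.203125; I=1.328125, D=e−e_prev=10.078125; u=0·5.203125+2·1.328125+1/2·10.078125≈7.695313; next y=-1/10·(-8.203125)+3/4·7.695313≈6.591797
n=3: y≈6.591797, sp=-3, e=sp−y≈-9.591797; I≈-8.263672, D=e−e_prev≈-14.794922; u=0·(-9.591797)+2·(-8.263672)+1/2·(-14.794922)≈-23.924805; next y=-1/10·6.591797+3/4·(-23.924805)≈-18.602783
n=4: y≈-18.602783, sp=-3, e=sp−y≈15.602783; I≈7.339111, D=e−e_prev≈25.194580; u=0·15.602783+2·7.339111+1/2·25.194580≈27.275513; next y=-1/10·(-18.602783)+3/4·27.275513≈22.316913
n=5: y≈22.316913, sp=-3, e=sp−y≈-25.316913; I≈-17.977802, D=e−e_prev≈-40.919696; u=0·(-25.316913)+2·(-17.977802)+1/2·(-40.919696)≈-56.415451; next y=-1/10·22.316913+3/4·(-56.415451)≈-44.543280
n=6: y≈-44.543280, sp=-3, e=sp−y≈41.543280; I≈23.565478, D=e−e_prev≈66.860192; u=0·41.543280+2·23.565478+1/2·66.860192≈80.561052; next y=-1/10·(-44.543280)+3/4·80.561052≈64.875117

0 1 2.500 0.000
1 -3 -10.688 1.875
2 -3 7.695 -8.203
3 -3 -23.925 6.592
4 -3 27.276 -18.603
5 -3 -56.415 22.317
6 -3 80.561 -44.543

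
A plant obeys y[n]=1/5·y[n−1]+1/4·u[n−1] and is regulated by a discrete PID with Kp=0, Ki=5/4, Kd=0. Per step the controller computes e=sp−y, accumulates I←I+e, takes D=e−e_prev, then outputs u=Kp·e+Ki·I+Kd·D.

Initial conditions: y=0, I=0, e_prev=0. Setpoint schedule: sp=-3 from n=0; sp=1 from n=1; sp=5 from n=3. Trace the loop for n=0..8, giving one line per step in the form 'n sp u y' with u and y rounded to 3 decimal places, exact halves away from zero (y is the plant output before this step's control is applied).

(exact arithmetic carried between steps; '≈' marks a value shown rounded to 6 d.p. or computed from one; I and e_prev carry over from the previous line; the table rounds u and y to 3 d.p., halves away from zero)
n=0: y=0, sp=-3, e=sp−y=-3; I=-3, D=e−e_prev=-3; u=0·(-3)+5/4·(-3)+0·(-3)=-3.75; next y=1/5·0+1/4·(-3.75)=-0.9375
n=1: y=-0.9375, sp=1, e=sp−y=1.9375; I=-1.0625, D=e−e_prev=4.9375; u=0·1.9375+5/4·(-1.0625)+0·4.9375=-1.328125; next y=1/5·(-0.9375)+1/4·(-1.328125)≈-0.519531
n=2: y≈-0.519531, sp=1, e=sp−y≈1.519531; I≈0.457031, D=e−e_prev≈-0.417969; u=0·1.519531+5/4·0.457031+0·(-0.417969)≈0.571289; next y=1/5·(-0.519531)+1/4·0.571289≈0.038916
n=3: y≈0.038916, sp=5, e=sp−y≈4.961084; I≈5.418115, D=e−e_prev≈3.441553; u=0·4.961084+5/4·5.418115+0·3.441553≈6.772644; next y=1/5·0.038916+1/4·6.772644≈1.700944
n=4: y≈1.700944, sp=5, e=sp−y≈3.299056; I≈8.717171, D=e−e_prev≈-1.662028; u=0·3.299056+5/4·8.717171+0·(-1.662028)≈10.896464; next y=1/5·1.700944+1/4·10.896464≈3.064305
n=5: y≈3.064305, sp=5, e=sp−y≈1.935695; I≈10.652866, D=e−e_prev≈-1.363361; u=0·1.935695+5/4·10.652866+0·(-1.363361)≈13.316083; next y=1/5·3.064305+1/4·13.316083≈3.941882
n=6: y≈3.941882, sp=5, e=sp−y≈1.058118; I≈11.710985, D=e−e_prev≈-0.877577; u=0·1.058118+5/4·11.710985+0·(-0.877577)≈14.638731; next y=1/5·3.941882+1/4·14.638731≈4.448059
n=7: y≈4.448059, sp=5, e=sp−y≈0.551941; I≈12.262926, D=e−e_prev≈-0.506177; u=0·0.551941+5/4·12.262926+0·(-0.506177)≈15.328657; next y=1/5·4.448059+1/4·15.328657≈4.721776
n=8: y≈4.721776, sp=5, e=sp−y≈0.278224; I≈12.541150, D=e−e_prev≈-0.273717; u=0·0.278224+5/4·12.541150+0·(-0.273717)≈15.676437; next y=1/5·4.721776+1/4·15.676437≈4.863464

0 -3 -3.750 0.000
1 1 -1.328 -0.938
2 1 0.571 -0.520
3 5 6.773 0.039
4 5 10.896 1.701
5 5 13.316 3.064
6 5 14.639 3.942
7 5 15.329 4.448
8 5 15.676 4.722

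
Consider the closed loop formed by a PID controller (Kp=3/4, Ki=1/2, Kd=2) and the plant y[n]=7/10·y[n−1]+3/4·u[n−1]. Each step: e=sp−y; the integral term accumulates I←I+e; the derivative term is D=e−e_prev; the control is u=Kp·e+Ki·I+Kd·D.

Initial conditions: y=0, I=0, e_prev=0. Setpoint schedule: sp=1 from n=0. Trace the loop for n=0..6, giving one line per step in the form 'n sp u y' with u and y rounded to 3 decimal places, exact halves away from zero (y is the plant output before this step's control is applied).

(exact arithmetic carried between steps; '≈' marks a value shown rounded to 6 d.p. or computed from one; I and e_prev carry over from the previous line; the table rounds u and y to 3 d.p., halves away from zero)
n=0: y=0, sp=1, e=sp−y=1; I=1, D=e−e_prev=1; u=3/4·1+1/2·1+2·1=3.25; next y=7/10·0+3/4·3.25=2.4375
n=1: y=2.4375, sp=1, e=sp−y=-1.4375; I=-0.4375, D=e−e_prev=-2.4375; u=3/4·(-1.4375)+1/2·(-0.4375)+2·(-2.4375)=-6.171875; next y=7/10·2.4375+3/4·(-6.171875)≈-2.922656
n=2: y≈-2.922656, sp=1, e=sp−y≈3.922656; I≈3.485156, D=e−e_prev≈5.360156; u=3/4·3.922656+1/2·3.485156+2·5.360156≈15.404883; next y=7/10·(-2.922656)+3/4·15.404883≈9.507803
n=3: y≈9.507803, sp=1, e=sp−y≈-8.507803; I≈-5.022646, D=e−e_prev≈-12.430459; u=3/4·(-8.507803)+1/2·(-5.022646)+2·(-12.430459)≈-33.753093; next y=7/10·9.507803+3/4·(-33.753093)≈-18.659358
n=4: y≈-18.659358, sp=1, e=sp−y≈19.659358; I≈14.636712, D=e−e_prev≈28.167161; u=3/4·19.659358+1/2·14.636712+2·28.167161≈78.397196; next y=7/10·(-18.659358)+3/4·78.397196≈45.736346
n=5: y≈45.736346, sp=1, e=sp−y≈-44.736346; I≈-30.099635, D=e−e_prev≈-64.395704; u=3/4·(-44.736346)+1/2·(-30.099635)+2·(-64.395704)≈-177.393486; next y=7/10·45.736346+3/4·(-177.393486)≈-101.029672
n=6: y≈-101.029672, sp=1, e=sp−y≈102.029672; I≈71.930037, D=e−e_prev≈146.766018; u=3/4·102.029672+1/2·71.930037+2·146.766018≈406.019309; next y=7/10·(-101.029672)+3/4·406.019309≈233.793711

0 1 3.250 0.000
1 1 -6.172 2.438
2 1 15.405 -2.923
3 1 -33.753 9.508
4 1 78.397 -18.659
5 1 -177.393 45.736
6 1 406.019 -101.030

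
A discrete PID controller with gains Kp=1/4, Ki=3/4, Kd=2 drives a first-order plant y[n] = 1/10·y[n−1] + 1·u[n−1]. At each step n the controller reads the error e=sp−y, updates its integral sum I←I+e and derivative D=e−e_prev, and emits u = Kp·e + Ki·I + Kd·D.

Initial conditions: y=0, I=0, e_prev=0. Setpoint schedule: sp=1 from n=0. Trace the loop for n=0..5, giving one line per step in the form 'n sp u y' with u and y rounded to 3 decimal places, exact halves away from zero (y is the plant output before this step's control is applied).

0 1 3.000 0.000
1 1 -7.250 3.000
2 1 27.100 -6.950
3 1 -86.903 26.405
4 1 292.755 -84.262
5 1 -970.404 284.329

(exact arithmetic carried between steps; '≈' marks a value shown rounded to 6 d.p. or computed from one; I and e_prev carry over from the previous line; the table rounds u and y to 3 d.p., halves away from zero)
n=0: y=0, sp=1, e=sp−y=1; I=1, D=e−e_prev=1; u=1/4·1+3/4·1+2·1=3; next y=1/10·0+1·3=3
n=1: y=3, sp=1, e=sp−y=-2; I=-1, D=e−e_prev=-3; u=1/4·(-2)+3/4·(-1)+2·(-3)=-7.25; next y=1/10·3+1·(-7.25)=-6.95
n=2: y=-6.95, sp=1, e=sp−y=7.95; I=6.95, D=e−e_prev=9.95; u=1/4·7.95+3/4·6.95+2·9.95=27.1; next y=1/10·(-6.95)+1·27.1=26.405
n=3: y=26.405, sp=1, e=sp−y=-25.405; I=-18.455, D=e−e_prev=-33.355; u=1/4·(-25.405)+3/4·(-18.455)+2·(-33.355)=-86.9025; next y=1/10·26.405+1·(-86.9025)=-84.262
n=4: y=-84.262, sp=1, e=sp−y=85.262; I=66.807, D=e−e_prev=110.667; u=1/4·85.262+3/4·66.807+2·110.667=292.75475; next y=1/10·(-84.262)+1·292.75475=284.32855
n=5: y=284.32855, sp=1, e=sp−y=-283.32855; I=-216.52155, D=e−e_prev=-368.59055; u=1/4·(-283.32855)+3/4·(-216.52155)+2·(-368.59055)=-970.4044; next y=1/10·284.32855+1·(-970.4044)=-941.971545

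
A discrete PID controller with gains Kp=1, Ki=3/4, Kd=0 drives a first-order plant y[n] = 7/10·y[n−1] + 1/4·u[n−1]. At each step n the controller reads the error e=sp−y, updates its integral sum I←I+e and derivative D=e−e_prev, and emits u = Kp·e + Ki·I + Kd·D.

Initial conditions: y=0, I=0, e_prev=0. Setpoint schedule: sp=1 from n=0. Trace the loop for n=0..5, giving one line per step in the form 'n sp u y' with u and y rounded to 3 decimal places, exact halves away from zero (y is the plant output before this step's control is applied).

(exact arithmetic carried between steps; '≈' marks a value shown rounded to 6 d.p. or computed from one; I and e_prev carry over from the previous line; the table rounds u and y to 3 d.p., halves away from zero)
n=0: y=0, sp=1, e=sp−y=1; I=1, D=e−e_prev=1; u=1·1+3/4·1+0·1=1.75; next y=7/10·0+1/4·1.75=0.4375
n=1: y=0.4375, sp=1, e=sp−y=0.5625; I=1.5625, D=e−e_prev=-0.4375; u=1·0.5625+3/4·1.5625+0·(-0.4375)=1.734375; next y=7/10·0.4375+1/4·1.734375≈0.739844
n=2: y≈0.739844, sp=1, e=sp−y≈0.260156; I≈1.822656, D=e−e_prev≈-0.302344; u=1·0.260156+3/4·1.822656+0·(-0.302344)≈1.627148; next y=7/10·0.739844+1/4·1.627148≈0.924678
n=3: y≈0.924678, sp=1, e=sp−y≈0.075322; I≈1.897979, D=e−e_prev≈-0.184834; u=1·0.075322+3/4·1.897979+0·(-0.184834)≈1.498806; next y=7/10·0.924678+1/4·1.498806≈1.021976
n=4: y≈1.021976, sp=1, e=sp−y≈-0.021976; I≈1.876003, D=e−e_prev≈-0.097298; u=1·(-0.021976)+3/4·1.876003+0·(-0.097298)≈1.385026; next y=7/10·1.021976+1/4·1.385026≈1.061640
n=5: y≈1.061640, sp=1, e=sp−y≈-0.061640; I≈1.814363, D=e−e_prev≈-0.039664; u=1·(-0.061640)+3/4·1.814363+0·(-0.039664)≈1.299133; next y=7/10·1.061640+1/4·1.299133≈1.067931

0 1 1.750 0.000
1 1 1.734 0.438
2 1 1.627 0.740
3 1 1.499 0.925
4 1 1.385 1.022
5 1 1.299 1.062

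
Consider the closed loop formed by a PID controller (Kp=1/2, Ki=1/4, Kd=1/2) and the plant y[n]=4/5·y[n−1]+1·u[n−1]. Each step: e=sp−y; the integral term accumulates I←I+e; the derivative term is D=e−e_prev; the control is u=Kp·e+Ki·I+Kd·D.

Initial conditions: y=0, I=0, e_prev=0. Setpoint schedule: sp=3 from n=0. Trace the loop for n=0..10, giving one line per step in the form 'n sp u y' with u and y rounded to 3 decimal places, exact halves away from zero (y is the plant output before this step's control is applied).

0 3 3.750 0.000
1 3 -1.688 3.750
2 3 3.047 1.313
3 3 -1.230 4.097
4 3 2.450 2.047
5 3 -0.887 4.087
6 3 1.992 2.383
7 3 -0.600 3.898
8 3 1.658 2.518
9 3 -0.354 3.672
10 3 1.416 2.583

(exact arithmetic carried between steps; '≈' marks a value shown rounded to 6 d.p. or computed from one; I and e_prev carry over from the previous line; the table rounds u and y to 3 d.p., halves away from zero)
n=0: y=0, sp=3, e=sp−y=3; I=3, D=e−e_prev=3; u=1/2·3+1/4·3+1/2·3=3.75; next y=4/5·0+1·3.75=3.75
n=1: y=3.75, sp=3, e=sp−y=-0.75; I=2.25, D=e−e_prev=-3.75; u=1/2·(-0.75)+1/4·2.25+1/2·(-3.75)=-1.6875; next y=4/5·3.75+1·(-1.6875)=1.3125
n=2: y=1.3125, sp=3, e=sp−y=1.6875; I=3.9375, D=e−e_prev=2.4375; u=1/2·1.6875+1/4·3.9375+1/2·2.4375=3.046875; next y=4/5·1.3125+1·3.046875=4.096875
n=3: y=4.096875, sp=3, e=sp−y=-1.096875; I=2.840625, D=e−e_prev=-2.784375; u=1/2·(-1.096875)+1/4·2.840625+1/2·(-2.784375)≈-1.230469; next y=4/5·4.096875+1·(-1.230469)≈2.047031
n=4: y≈2.047031, sp=3, e=sp−y≈0.952969; I≈3.793594, D=e−e_prev≈2.049844; u=1/2·0.952969+1/4·3.793594+1/2·2.049844≈2.449805; next y=4/5·2.047031+1·2.449805≈4.087430
n=5: y≈4.087430, sp=3, e=sp−y≈-1.087430; I≈2.706164, D=e−e_prev≈-2.040398; u=1/2·(-1.087430)+1/4·2.706164+1/2·(-2.040398)≈-0.887373; next y=4/5·4.087430+1·(-0.887373)≈2.382571
n=6: y≈2.382571, sp=3, e=sp−y≈0.617429; I≈3.323593, D=e−e_prev≈1.704859; u=1/2·0.617429+1/4·3.323593+1/2·1.704859≈1.992042; next y=4/5·2.382571+1·1.992042≈3.898099
n=7: y≈3.898099, sp=3, e=sp−y≈-0.898099; I≈2.425494, D=e−e_prev≈-1.515528; u=1/2·(-0.898099)+1/4·2.425494+1/2·(-1.515528)≈-0.600440; next y=4/5·3.898099+1·(-0.600440)≈2.518039
n=8: y≈2.518039, sp=3, e=sp−y≈0.481961; I≈2.907455, D=e−e_prev≈1.380060; u=1/2·0.481961+1/4·2.907455+1/2·1.380060≈1.657874; next y=4/5·2.518039+1·1.657874≈3.672305
n=9: y≈3.672305, sp=3, e=sp−y≈-0.672305; I≈2.235150, D=e−e_prev≈-1.154266; u=1/2·(-0.672305)+1/4·2.235150+1/2·(-1.154266)≈-0.354499; next y=4/5·3.672305+1·(-0.354499)≈2.583346
n=10: y≈2.583346, sp=3, e=sp−y≈0.416654; I≈2.651804, D=e−e_prev≈1.088960; u=1/2·0.416654+1/4·2.651804+1/2·1.088960≈1.415758; next y=4/5·2.583346+1·1.415758≈3.482435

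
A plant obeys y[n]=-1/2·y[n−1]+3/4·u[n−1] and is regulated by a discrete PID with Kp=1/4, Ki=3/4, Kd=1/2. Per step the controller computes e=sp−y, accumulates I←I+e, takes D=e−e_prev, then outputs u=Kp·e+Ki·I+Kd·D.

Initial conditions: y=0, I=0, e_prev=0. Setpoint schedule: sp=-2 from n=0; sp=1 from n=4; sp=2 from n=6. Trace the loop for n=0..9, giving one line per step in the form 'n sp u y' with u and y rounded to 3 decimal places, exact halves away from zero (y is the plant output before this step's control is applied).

0 -2 -3.000 0.000
1 -2 -0.125 -2.250
2 -2 -5.984 1.031
3 -2 2.436 -5.004
4 1 -7.828 4.329
5 1 11.388 -8.035
6 2 -17.408 12.558
7 2 32.310 -19.335
8 2 -47.489 33.900
9 2 84.905 -52.567

(exact arithmetic carried between steps; '≈' marks a value shown rounded to 6 d.p. or computed from one; I and e_prev carry over from the previous line; the table rounds u and y to 3 d.p., halves away from zero)
n=0: y=0, sp=-2, e=sp−y=-2; I=-2, D=e−e_prev=-2; u=1/4·(-2)+3/4·(-2)+1/2·(-2)=-3; next y=-1/2·0+3/4·(-3)=-2.25
n=1: y=-2.25, sp=-2, e=sp−y=0.25; I=-1.75, D=e−e_prev=2.25; u=1/4·0.25+3/4·(-1.75)+1/2·2.25=-0.125; next y=-1/2·(-2.25)+3/4·(-0.125)=1.03125
n=2: y=1.03125, sp=-2, e=sp−y=-3.03125; I=-4.78125, D=e−e_prev=-3.28125; u=1/4·(-3.03125)+3/4·(-4.78125)+1/2·(-3.28125)=-5.984375; next y=-1/2·1.03125+3/4·(-5.984375)≈-5.003906
n=3: y≈-5.003906, sp=-2, e=sp−y≈3.003906; I≈-1.777344, D=e−e_prev≈6.035156; u=1/4·3.003906+3/4·(-1.777344)+1/2·6.035156≈2.435547; next y=-1/2·(-5.003906)+3/4·2.435547≈4.328613
n=4: y≈4.328613, sp=1, e=sp−y≈-3.328613; I≈-5.105957, D=e−e_prev≈-6.332520; u=1/4·(-3.328613)+3/4·(-5.105957)+1/2·(-6.332520)≈-7.827881; next y=-1/2·4.328613+3/4·(-7.827881)≈-8.035217
n=5: y≈-8.035217, sp=1, e=sp−y≈9.035217; I≈3.929260, D=e−e_prev≈12.363831; u=1/4·9.035217+3/4·3.929260+1/2·12.363831≈11.387665; next y=-1/2·(-8.035217)+3/4·11.387665≈12.558357
n=6: y≈12.558357, sp=2, e=sp−y≈-10.558357; I≈-6.629097, D=e−e_prev≈-19.593575; u=1/4·(-10.558357)+3/4·(-6.629097)+1/2·(-19.593575)≈-17.408199; next y=-1/2·12.558357+3/4·(-17.408199)≈-19.335328
n=7: y≈-19.335328, sp=2, e=sp−y≈21.335328; I≈14.706231, D=e−e_prev≈31.893685; u=1/4·21.335328+3/4·14.706231+1/2·31.893685≈32.310348; next y=-1/2·(-19.335328)+3/4·32.310348≈33.900425
n=8: y≈33.900425, sp=2, e=sp−y≈-31.900425; I≈-17.194194, D=e−e_prev≈-53.235753; u=1/4·(-31.900425)+3/4·(-17.194194)+1/2·(-53.235753)≈-47.488628; next y=-1/2·33.900425+3/4·(-47.488628)≈-52.566684
n=9: y≈-52.566684, sp=2, e=sp−y≈54.566684; I≈37.372490, D=e−e_prev≈86.467109; u=1/4·54.566684+3/4·37.372490+1/2·86.467109≈84.904593; next y=-1/2·(-52.566684)+3/4·84.904593≈89.961786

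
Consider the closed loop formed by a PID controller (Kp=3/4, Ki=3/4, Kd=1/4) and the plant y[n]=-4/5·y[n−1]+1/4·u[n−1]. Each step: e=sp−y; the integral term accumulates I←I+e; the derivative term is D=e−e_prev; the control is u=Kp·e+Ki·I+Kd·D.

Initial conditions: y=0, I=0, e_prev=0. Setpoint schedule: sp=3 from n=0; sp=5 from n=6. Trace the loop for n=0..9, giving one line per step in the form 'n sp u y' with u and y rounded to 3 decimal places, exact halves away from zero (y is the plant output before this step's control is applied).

(exact arithmetic carried between steps; '≈' marks a value shown rounded to 6 d.p. or computed from one; I and e_prev carry over from the previous line; the table rounds u and y to 3 d.p., halves away from zero)
n=0: y=0, sp=3, e=sp−y=3; I=3, D=e−e_prev=3; u=3/4·3+3/4·3+1/4·3=5.25; next y=-4/5·0+1/4·5.25=1.3125
n=1: y=1.3125, sp=3, e=sp−y=1.6875; I=4.6875, D=e−e_prev=-1.3125; u=3/4·1.6875+3/4·4.6875+1/4·(-1.3125)=4.453125; next y=-4/5·1.3125+1/4·4.453125≈0.063281
n=2: y≈0.063281, sp=3, e=sp−y≈2.936719; I≈7.624219, D=e−e_prev≈1.249219; u=3/4·2.936719+3/4·7.624219+1/4·1.249219≈8.233008; next y=-4/5·0.063281+1/4·8.233008≈2.007627
n=3: y≈2.007627, sp=3, e=sp−y≈0.992373; I≈8.616592, D=e−e_prev≈-1.944346; u=3/4·0.992373+3/4·8.616592+1/4·(-1.944346)≈6.720637; next y=-4/5·2.007627+1/4·6.720637≈0.074058
n=4: y≈0.074058, sp=3, e=sp−y≈2.925942; I≈11.542534, D=e−e_prev≈1.933569; u=3/4·2.925942+3/4·11.542534+1/4·1.933569≈11.334750; next y=-4/5·0.074058+1/4·11.334750≈2.774441
n=5: y≈2.774441, sp=3, e=sp−y≈0.225559; I≈11.768093, D=e−e_prev≈-2.700383; u=3/4·0.225559+3/4·11.768093+1/4·(-2.700383)≈8.320143; next y=-4/5·2.774441+1/4·8.320143≈-0.139517
n=6: y≈-0.139517, sp=5, e=sp−y≈5.139517; I≈16.907610, D=e−e_prev≈4.913958; u=3/4·5.139517+3/4·16.907610+1/4·4.913958≈17.763835; next y=-4/5·(-0.139517)+1/4·17.763835≈4.552573
n=7: y≈4.552573, sp=5, e=sp−y≈0.447427; I≈17.355038, D=e−e_prev≈-4.692090; u=3/4·0.447427+3/4·17.355038+1/4·(-4.692090)≈12.178826; next y=-4/5·4.552573+1/4·12.178826≈-0.597351
n=8: y≈-0.597351, sp=5, e=sp−y≈5.597351; I≈22.952389, D=e−e_prev≈5.149924; u=3/4·5.597351+3/4·22.952389+1/4·5.149924≈22.699786; next y=-4/5·(-0.597351)+1/4·22.699786≈6.152828
n=9: y≈6.152828, sp=5, e=sp−y≈-1.152828; I≈21.799561, D=e−e_prev≈-6.750179; u=3/4·(-1.152828)+3/4·21.799561+1/4·(-6.750179)≈13.797505; next y=-4/5·6.152828+1/4·13.797505≈-1.472886

0 3 5.250 0.000
1 3 4.453 1.313
2 3 8.233 0.063
3 3 6.721 2.008
4 3 11.335 0.074
5 3 8.320 2.774
6 5 17.764 -0.140
7 5 12.179 4.553
8 5 22.700 -0.597
9 5 13.798 6.153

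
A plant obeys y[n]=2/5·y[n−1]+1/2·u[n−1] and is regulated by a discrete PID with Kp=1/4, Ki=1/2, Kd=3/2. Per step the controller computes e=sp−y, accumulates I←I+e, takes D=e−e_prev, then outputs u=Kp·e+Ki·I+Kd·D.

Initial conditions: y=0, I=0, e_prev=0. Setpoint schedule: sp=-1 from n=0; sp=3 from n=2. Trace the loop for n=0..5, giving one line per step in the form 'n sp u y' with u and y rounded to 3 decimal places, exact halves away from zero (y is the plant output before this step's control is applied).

0 -1 -2.250 0.000
1 -1 1.281 -1.125
2 3 5.696 0.191
3 3 -3.077 2.924
4 3 8.471 -0.369
5 3 -4.811 4.088

(exact arithmetic carried between steps; '≈' marks a value shown rounded to 6 d.p. or computed from one; I and e_prev carry over from the previous line; the table rounds u and y to 3 d.p., halves away from zero)
n=0: y=0, sp=-1, e=sp−y=-1; I=-1, D=e−e_prev=-1; u=1/4·(-1)+1/2·(-1)+3/2·(-1)=-2.25; next y=2/5·0+1/2·(-2.25)=-1.125
n=1: y=-1.125, sp=-1, e=sp−y=0.125; I=-0.875, D=e−e_prev=1.125; u=1/4·0.125+1/2·(-0.875)+3/2·1.125=1.28125; next y=2/5·(-1.125)+1/2·1.28125=0.190625
n=2: y=0.190625, sp=3, e=sp−y=2.809375; I=1.934375, D=e−e_prev=2.684375; u=1/4·2.809375+1/2·1.934375+3/2·2.684375≈5.696094; next y=2/5·0.190625+1/2·5.696094≈2.924297
n=3: y≈2.924297, sp=3, e=sp−y≈0.075703; I≈2.010078, D=e−e_prev≈-2.733672; u=1/4·0.075703+1/2·2.010078+3/2·(-2.733672)≈-3.076543; next y=2/5·2.924297+1/2·(-3.076543)≈-0.368553
n=4: y≈-0.368553, sp=3, e=sp−y≈3.368553; I≈5.378631, D=e−e_prev≈3.292850; u=1/4·3.368553+1/2·5.378631+3/2·3.292850≈8.470728; next y=2/5·(-0.368553)+1/2·8.470728≈4.087943
n=5: y≈4.087943, sp=3, e=sp−y≈-1.087943; I≈4.290688, D=e−e_prev≈-4.456496; u=1/4·(-1.087943)+1/2·4.290688+3/2·(-4.456496)≈-4.811385; next y=2/5·4.087943+1/2·(-4.811385)≈-0.770515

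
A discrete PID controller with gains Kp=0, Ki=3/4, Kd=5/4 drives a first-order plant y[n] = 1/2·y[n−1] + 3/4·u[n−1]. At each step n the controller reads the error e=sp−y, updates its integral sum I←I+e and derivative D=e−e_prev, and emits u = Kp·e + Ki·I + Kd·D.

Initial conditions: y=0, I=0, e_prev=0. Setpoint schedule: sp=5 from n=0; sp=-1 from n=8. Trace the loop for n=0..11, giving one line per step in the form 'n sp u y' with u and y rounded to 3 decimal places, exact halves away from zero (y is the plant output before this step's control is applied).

(exact arithmetic carried between steps; '≈' marks a value shown rounded to 6 d.p. or computed from one; I and e_prev carry over from the previous line; the table rounds u and y to 3 d.p., halves away from zero)
n=0: y=0, sp=5, e=sp−y=5; I=5, D=e−e_prev=5; u=0·5+3/4·5+5/4·5=10; next y=1/2·0+3/4·10=7.5
n=1: y=7.5, sp=5, e=sp−y=-2.5; I=2.5, D=e−e_prev=-7.5; u=0·(-2.5)+3/4·2.5+5/4·(-7.5)=-7.5; next y=1/2·7.5+3/4·(-7.5)=-1.875
n=2: y=-1.875, sp=5, e=sp−y=6.875; I=9.375, D=e−e_prev=9.375; u=0·6.875+3/4·9.375+5/4·9.375=18.75; next y=1/2·(-1.875)+3/4·18.75=13.125
n=3: y=13.125, sp=5, e=sp−y=-8.125; I=1.25, D=e−e_prev=-15; u=0·(-8.125)+3/4·1.25+5/4·(-15)=-17.8125; next y=1/2·13.125+3/4·(-17.8125)=-6.796875
n=4: y=-6.796875, sp=5, e=sp−y=11.796875; I=13.046875, D=e−e_prev=19.921875; u=0·11.796875+3/4·13.046875+5/4·19.921875=34.6875; next y=1/2·(-6.796875)+3/4·34.6875≈22.617188
n=5: y≈22.617188, sp=5, e=sp−y≈-17.617188; I≈-4.570313, D=e−e_prev≈-29.414063; u=0·(-17.617188)+3/4·(-4.570313)+5/4·(-29.414063)≈-40.195313; next y=1/2·22.617188+3/4·(-40.195313)≈-18.837891
n=6: y≈-18.837891, sp=5, e=sp−y≈23.837891; I≈19.267578, D=e−e_prev≈41.455078; u=0·23.837891+3/4·19.267578+5/4·41.455078≈66.269531; next y=1/2·(-18.837891)+3/4·66.269531≈40.283203
n=7: y≈40.283203, sp=5, e=sp−y≈-35.283203; I≈-16.015625, D=e−e_prev≈-59.121094; u=0·(-35.283203)+3/4·(-16.015625)+5/4·(-59.121094)≈-85.913086; next y=1/2·40.283203+3/4·(-85.913086)≈-44.293213
n=8: y≈-44.293213, sp=-1, e=sp−y≈43.293213; I≈27.277588, D=e−e_prev≈78.576416; u=0·43.293213+3/4·27.277588+5/4·78.576416≈118.678711; next y=1/2·(-44.293213)+3/4·118.678711≈66.862427
n=9: y≈66.862427, sp=-1, e=sp−y≈-67.862427; I≈-40.584839, D=e−e_prev≈-111.155640; u=0·(-67.862427)+3/4·(-40.584839)+5/4·(-111.155640)≈-169.383179; next y=1/2·66.862427+3/4·(-169.383179)≈-93.606171
n=10: y≈-93.606171, sp=-1, e=sp−y≈92.606171; I≈52.021332, D=e−e_prev≈160.468597; u=0·92.606171+3/4·52.021332+5/4·160.468597≈239.601746; next y=1/2·(-93.606171)+3/4·239.601746≈132.898224
n=11: y≈132.898224, sp=-1, e=sp−y≈-133.898224; I≈-81.876892, D=e−e_prev≈-226.504395; u=0·(-133.898224)+3/4·(-81.876892)+5/4·(-226.504395)≈-344.538162; next y=1/2·132.898224+3/4·(-344.538162)≈-191.954510

0 5 10.000 0.000
1 5 -7.500 7.500
2 5 18.750 -1.875
3 5 -17.813 13.125
4 5 34.688 -6.797
5 5 -40.195 22.617
6 5 66.270 -18.838
7 5 -85.913 40.283
8 -1 118.679 -44.293
9 -1 -169.383 66.862
10 -1 239.602 -93.606
11 -1 -344.538 132.898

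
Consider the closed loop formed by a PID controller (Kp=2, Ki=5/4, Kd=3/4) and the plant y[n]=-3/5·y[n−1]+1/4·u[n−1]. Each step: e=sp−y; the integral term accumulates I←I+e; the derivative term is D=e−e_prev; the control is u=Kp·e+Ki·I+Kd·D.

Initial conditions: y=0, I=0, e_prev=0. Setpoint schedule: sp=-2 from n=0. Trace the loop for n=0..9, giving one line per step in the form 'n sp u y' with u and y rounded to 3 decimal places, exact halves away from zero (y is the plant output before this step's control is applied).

(exact arithmetic carried between steps; '≈' marks a value shown rounded to 6 d.p. or computed from one; I and e_prev carry over from the previous line; the table rounds u and y to 3 d.p., halves away from zero)
n=0: y=0, sp=-2, e=sp−y=-2; I=-2, D=e−e_prev=-2; u=2·(-2)+5/4·(-2)+3/4·(-2)=-8; next y=-3/5·0+1/4·(-8)=-2
n=1: y=-2, sp=-2, e=sp−y=0; I=-2, D=e−e_prev=2; u=2·0+5/4·(-2)+3/4·2=-1; next y=-3/5·(-2)+1/4·(-1)=0.95
n=2: y=0.95, sp=-2, e=sp−y=-2.95; I=-4.95, D=e−e_prev=-2.95; u=2·(-2.95)+5/4·(-4.95)+3/4·(-2.95)=-14.3; next y=-3/5·0.95+1/4·(-14.3)=-4.145
n=3: y=-4.145, sp=-2, e=sp−y=2.145; I=-2.805, D=e−e_prev=5.095; u=2·2.145+5/4·(-2.805)+3/4·5.095=4.605; next y=-3/5·(-4.145)+1/4·4.605=3.63825
n=4: y=3.63825, sp=-2, e=sp−y=-5.63825; I=-8.44325, D=e−e_prev=-7.78325; u=2·(-5.63825)+5/4·(-8.44325)+3/4·(-7.78325)=-27.668; next y=-3/5·3.63825+1/4·(-27.668)=-9.09995
n=5: y=-9.09995, sp=-2, e=sp−y=7.09995; I=-1.3433, D=e−e_prev=12.7382; u=2·7.09995+5/4·(-1.3433)+3/4·12.7382=22.074425; next y=-3/5·(-9.09995)+1/4·22.074425≈10.978576
n=6: y≈10.978576, sp=-2, e=sp−y≈-12.978576; I≈-14.321876, D=e−e_prev≈-20.078526; u=2·(-12.978576)+5/4·(-14.321876)+3/4·(-20.078526)≈-58.918393; next y=-3/5·10.978576+1/4·(-58.918393)≈-21.316744
n=7: y≈-21.316744, sp=-2, e=sp−y≈19.316744; I≈4.994868, D=e−e_prev≈32.295320; u=2·19.316744+5/4·4.994868+3/4·32.295320≈69.098562; next y=-3/5·(-21.316744)+1/4·69.098562≈30.064687
n=8: y≈30.064687, sp=-2, e=sp−y≈-32.064687; I≈-27.069819, D=e−e_prev≈-51.381431; u=2·(-32.064687)+5/4·(-27.069819)+3/4·(-51.381431)≈-136.502721; next y=-3/5·30.064687+1/4·(-136.502721)≈-52.164492
n=9: y≈-52.164492, sp=-2, e=sp−y≈50.164492; I≈23.094673, D=e−e_prev≈82.229179; u=2·50.164492+5/4·23.094673+3/4·82.229179≈190.869211; next y=-3/5·(-52.164492)+1/4·190.869211≈79.015998

0 -2 -8.000 0.000
1 -2 -1.000 -2.000
2 -2 -14.300 0.950
3 -2 4.605 -4.145
4 -2 -27.668 3.638
5 -2 22.074 -9.100
6 -2 -58.918 10.979
7 -2 69.099 -21.317
8 -2 -136.503 30.065
9 -2 190.869 -52.164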